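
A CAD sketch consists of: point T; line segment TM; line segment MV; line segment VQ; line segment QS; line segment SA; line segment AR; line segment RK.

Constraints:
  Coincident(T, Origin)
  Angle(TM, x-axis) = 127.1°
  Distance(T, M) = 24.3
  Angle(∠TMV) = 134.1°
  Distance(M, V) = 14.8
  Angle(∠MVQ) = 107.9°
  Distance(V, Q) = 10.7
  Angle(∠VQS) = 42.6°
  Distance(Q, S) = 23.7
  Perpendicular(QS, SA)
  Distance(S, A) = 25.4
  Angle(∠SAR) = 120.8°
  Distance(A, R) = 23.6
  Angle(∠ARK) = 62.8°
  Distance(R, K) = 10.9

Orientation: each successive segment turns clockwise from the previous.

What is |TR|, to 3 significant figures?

65.4

The perpendicularity gives SA at right angles to QS, so SA runs at 142°; with |SA| = 25.4, A = (-36.5, 32.8). ∠SAR = 120.8° gives AR at 82.5° from the x-axis; with |AR| = 23.6, R = (-33.4, 56.2). Then |TR| = |R − T| = 65.4.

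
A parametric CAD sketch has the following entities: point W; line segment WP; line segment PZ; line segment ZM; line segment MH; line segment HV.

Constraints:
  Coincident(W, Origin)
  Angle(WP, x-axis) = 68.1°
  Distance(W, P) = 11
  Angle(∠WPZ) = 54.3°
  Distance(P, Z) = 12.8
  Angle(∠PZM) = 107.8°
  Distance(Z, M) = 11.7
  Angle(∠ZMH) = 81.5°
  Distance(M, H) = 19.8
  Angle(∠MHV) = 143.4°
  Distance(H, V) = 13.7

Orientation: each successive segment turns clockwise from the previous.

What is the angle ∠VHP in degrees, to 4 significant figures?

75.14°

W is at the origin; WP runs at 68.1° with length 11.0, so P = (4.103, 10.21). ∠WPZ = 54.3° gives PZ at -57.60° from the x-axis; with |PZ| = 12.8, Z = (10.96, -0.6012). ∠PZM = 107.8° gives ZM at -129.8° from the x-axis; with |ZM| = 11.7, M = (3.472, -9.590). ∠ZMH = 81.5° gives MH at 131.7° from the x-axis; with |MH| = 19.8, H = (-9.699, 5.193). ∠MHV = 143.4° gives HV at 95.10° from the x-axis; with |HV| = 13.7, V = (-10.92, 18.84). Then cos ∠VHP = HV·HP / (|HV||HP|), giving 75.14°.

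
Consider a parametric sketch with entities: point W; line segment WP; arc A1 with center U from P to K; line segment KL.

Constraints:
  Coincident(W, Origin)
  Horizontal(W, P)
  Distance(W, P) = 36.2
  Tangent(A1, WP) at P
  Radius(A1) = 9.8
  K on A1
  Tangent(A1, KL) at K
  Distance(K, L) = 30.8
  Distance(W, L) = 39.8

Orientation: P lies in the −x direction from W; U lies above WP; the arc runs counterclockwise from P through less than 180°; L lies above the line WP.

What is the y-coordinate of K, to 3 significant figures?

6.70

W is at the origin; W and P share the same y with |WP| = 36.2 and P on the −x side, so P = (-36.2, 0.00). A1 meets WP tangentially, so UP is at right angles to WP, so U = P + (0, 9.8) = (-36.2, 9.80). Since UK ⟂ KL (tangency), |UL| = √(9.8² + 30.8²) = 32.3 regardless of where K sits on A1. So L lies on both circle(W, 39.8) and circle(U, 32.3); the above-WP intersection is L = (-17.2, 35.9). K is the foot of the tangent from L: K = (-26.9, 6.70).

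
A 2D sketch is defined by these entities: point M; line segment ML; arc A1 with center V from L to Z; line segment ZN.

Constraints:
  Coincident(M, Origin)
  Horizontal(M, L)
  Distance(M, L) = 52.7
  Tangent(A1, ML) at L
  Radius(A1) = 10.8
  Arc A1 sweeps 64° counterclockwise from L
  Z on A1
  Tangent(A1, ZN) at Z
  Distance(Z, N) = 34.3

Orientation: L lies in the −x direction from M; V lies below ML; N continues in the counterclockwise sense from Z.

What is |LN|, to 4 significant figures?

44.42

On A1, L sits at bearing 90° from V; a 64° counterclockwise sweep puts Z at bearing 154°, so Z = V + 10.8·(cos 154°, sin 154°) = (-62.41, -6.066). Tangency of A1 to ZN means the radius VZ is perpendicular to ZN, so ZN runs along (−sin 154°, cos 154°); with |ZN| = 34.3, N = (-77.44, -36.89). Then |LN| = |N − L| = 44.42.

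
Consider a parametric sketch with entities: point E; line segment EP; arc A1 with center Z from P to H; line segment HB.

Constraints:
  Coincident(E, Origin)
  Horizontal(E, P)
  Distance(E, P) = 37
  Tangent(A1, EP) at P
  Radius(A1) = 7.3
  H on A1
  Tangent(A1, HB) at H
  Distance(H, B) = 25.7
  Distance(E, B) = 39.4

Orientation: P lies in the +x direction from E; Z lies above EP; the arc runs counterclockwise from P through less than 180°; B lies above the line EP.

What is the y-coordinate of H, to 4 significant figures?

12.36

Checks: E.y = 0.00, P.y = 0.00 ✓; |ZH| = 7.300 ✓; ∠(ZH, HB) = 90.00° ✓; |HB| = 25.70 ✓; |EB| = 39.40 ✓.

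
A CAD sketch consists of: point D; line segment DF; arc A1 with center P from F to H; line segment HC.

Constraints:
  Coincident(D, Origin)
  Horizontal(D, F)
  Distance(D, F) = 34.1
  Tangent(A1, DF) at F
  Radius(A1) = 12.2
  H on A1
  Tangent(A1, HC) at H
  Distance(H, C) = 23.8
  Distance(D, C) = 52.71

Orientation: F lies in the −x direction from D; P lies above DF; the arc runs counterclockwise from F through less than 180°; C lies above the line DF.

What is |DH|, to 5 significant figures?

29.867

Checks: D = (0.00, 0.00) ✓; D.y = 0.00, F.y = 0.00 ✓; |PH| = 12.20 ✓; ∠(PH, HC) = 90.00° ✓; |HC| = 23.80 ✓; |DC| = 52.71 ✓.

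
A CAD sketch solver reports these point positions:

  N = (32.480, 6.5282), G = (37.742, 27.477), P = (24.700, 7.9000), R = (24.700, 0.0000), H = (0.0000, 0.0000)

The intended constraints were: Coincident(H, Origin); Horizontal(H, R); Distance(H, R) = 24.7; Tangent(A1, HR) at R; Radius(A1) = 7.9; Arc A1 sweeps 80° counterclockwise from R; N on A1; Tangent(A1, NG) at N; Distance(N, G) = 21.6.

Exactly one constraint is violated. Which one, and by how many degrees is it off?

Tangent(A1, NG) at N — off by 4.10°.

H = (0.00, 0.00) ✓; H.y = 0.00, R.y = 0.00 ✓; |HR| = 24.70 ✓; ∠(PR, RH) = 90.00° ✓; |PR| = 7.900 ✓; bearing(P→N) − bearing(P→R) = 80.00° ✓; |PN| = 7.900 ✓; ∠(PN, NG) = 94.10° ✗; |NG| = 21.60 ✓.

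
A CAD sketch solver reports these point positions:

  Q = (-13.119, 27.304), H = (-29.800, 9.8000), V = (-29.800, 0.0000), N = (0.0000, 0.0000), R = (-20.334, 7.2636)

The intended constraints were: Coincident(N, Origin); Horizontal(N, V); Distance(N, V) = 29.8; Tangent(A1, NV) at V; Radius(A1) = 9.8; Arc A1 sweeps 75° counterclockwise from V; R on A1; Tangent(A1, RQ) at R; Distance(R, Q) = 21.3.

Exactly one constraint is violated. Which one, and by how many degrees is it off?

Tangent(A1, RQ) at R — off by 4.80°.

N = (0.00, 0.00) ✓; N.y = 0.00, V.y = 0.00 ✓; |NV| = 29.80 ✓; ∠(HV, VN) = 90.00° ✓; |HV| = 9.800 ✓; bearing(H→R) − bearing(H→V) = 75.00° ✓; |HR| = 9.800 ✓; ∠(HR, RQ) = 94.80° ✗; |RQ| = 21.30 ✓.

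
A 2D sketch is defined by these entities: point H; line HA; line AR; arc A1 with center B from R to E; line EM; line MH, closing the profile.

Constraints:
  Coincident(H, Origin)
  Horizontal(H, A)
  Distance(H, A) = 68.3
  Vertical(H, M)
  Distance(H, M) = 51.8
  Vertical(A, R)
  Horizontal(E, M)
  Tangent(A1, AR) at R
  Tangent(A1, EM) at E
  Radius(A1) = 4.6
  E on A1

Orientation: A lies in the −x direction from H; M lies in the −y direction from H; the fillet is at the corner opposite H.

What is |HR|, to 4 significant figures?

83.02

The virtual corner opposite H is at (-68.30, -51.80). Tangency of A1 to AR means the radius BR is perpendicular to AR and the tangent condition forces BE to be normal to EM, with radius 4.6, so the center B sits 4.6 in from both sides at B = (-63.70, -47.20). That places the tangent points at R = (-68.30, -47.20) on AR and E = (-63.70, -51.80) on EM. Then |HR| = |R − H| = 83.02.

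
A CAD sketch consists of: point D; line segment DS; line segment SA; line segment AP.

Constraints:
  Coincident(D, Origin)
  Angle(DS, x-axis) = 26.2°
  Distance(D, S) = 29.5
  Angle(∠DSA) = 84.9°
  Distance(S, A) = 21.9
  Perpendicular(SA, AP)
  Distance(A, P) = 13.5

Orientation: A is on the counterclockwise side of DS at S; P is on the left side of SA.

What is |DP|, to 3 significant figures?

25.0

D is at the origin; DS runs at 26.2° with length 29.5, so S = 29.5·(cos 26.2°, sin 26.2°) = (26.5, 13.0). ∠DSA = 84.9°, so SA runs at 26.2° + (180° − 84.9°) = 121° from the x-axis; with |SA| = 21.9, A = S + 21.9·(cos 121°, sin 121°) = (15.1, 31.7). The perpendicularity gives AP at right angles to SA; with |AP| = 13.5 on the left of SA, P = A + 13.5·(-0.854, -0.520) = (3.56, 24.7). Then |DP| = |P − D| = 25.0.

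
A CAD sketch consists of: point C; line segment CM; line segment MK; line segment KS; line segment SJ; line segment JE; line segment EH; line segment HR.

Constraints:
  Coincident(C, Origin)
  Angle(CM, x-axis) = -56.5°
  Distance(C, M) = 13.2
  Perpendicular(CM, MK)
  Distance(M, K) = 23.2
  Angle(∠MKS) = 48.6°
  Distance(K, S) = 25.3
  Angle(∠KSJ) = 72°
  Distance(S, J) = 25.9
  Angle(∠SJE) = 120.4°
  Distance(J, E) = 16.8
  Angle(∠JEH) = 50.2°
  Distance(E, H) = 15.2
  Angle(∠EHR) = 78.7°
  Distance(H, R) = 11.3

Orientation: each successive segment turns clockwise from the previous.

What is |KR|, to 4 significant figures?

27.47

C is at the origin; CM runs at -56.5° with length 13.2, so M = (7.286, -11.01). The perpendicularity gives MK at right angles to CM, so MK runs at -146.5°; with |MK| = 23.2, K = (-12.06, -23.81). ∠MKS = 48.6° gives KS at 82.10° from the x-axis; with |KS| = 25.3, S = (-8.583, 1.248). ∠KSJ = 72.0° gives SJ at -25.90° from the x-axis; with |SJ| = 25.9, J = (14.72, -10.07). ∠SJE = 120.4° gives JE at -85.50° from the x-axis; with |JE| = 16.8, E = (16.03, -26.81). ∠JEH = 50.2° gives EH at 144.7° from the x-axis; with |EH| = 15.2, H = (3.628, -18.03). ∠EHR = 78.7° gives HR at 43.40° from the x-axis; with |HR| = 11.3, R = (11.84, -10.27). Then |KR| = |R − K| = 27.47.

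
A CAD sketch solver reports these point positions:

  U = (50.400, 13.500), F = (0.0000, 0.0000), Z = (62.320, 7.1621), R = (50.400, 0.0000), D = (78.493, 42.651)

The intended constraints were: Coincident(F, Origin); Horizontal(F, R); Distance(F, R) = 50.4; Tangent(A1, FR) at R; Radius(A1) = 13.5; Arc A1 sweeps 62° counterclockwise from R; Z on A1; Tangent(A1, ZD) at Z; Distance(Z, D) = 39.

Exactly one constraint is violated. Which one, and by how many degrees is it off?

Tangent(A1, ZD) at Z — off by 3.50°.

F = (0.00, 0.00) ✓; F.y = 0.00, R.y = 0.00 ✓; |FR| = 50.40 ✓; ∠(UR, RF) = 90.00° ✓; |UR| = 13.50 ✓; bearing(U→Z) − bearing(U→R) = 62.00° ✓; |UZ| = 13.50 ✓; ∠(UZ, ZD) = 86.50° ✗; |ZD| = 39.00 ✓.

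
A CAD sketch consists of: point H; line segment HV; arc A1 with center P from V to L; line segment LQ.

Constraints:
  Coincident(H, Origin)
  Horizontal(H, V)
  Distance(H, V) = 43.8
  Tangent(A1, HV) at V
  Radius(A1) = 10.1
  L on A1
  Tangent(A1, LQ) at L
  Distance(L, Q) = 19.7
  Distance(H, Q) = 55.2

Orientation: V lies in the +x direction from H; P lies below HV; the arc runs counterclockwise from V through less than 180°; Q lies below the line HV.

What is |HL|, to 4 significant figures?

38.16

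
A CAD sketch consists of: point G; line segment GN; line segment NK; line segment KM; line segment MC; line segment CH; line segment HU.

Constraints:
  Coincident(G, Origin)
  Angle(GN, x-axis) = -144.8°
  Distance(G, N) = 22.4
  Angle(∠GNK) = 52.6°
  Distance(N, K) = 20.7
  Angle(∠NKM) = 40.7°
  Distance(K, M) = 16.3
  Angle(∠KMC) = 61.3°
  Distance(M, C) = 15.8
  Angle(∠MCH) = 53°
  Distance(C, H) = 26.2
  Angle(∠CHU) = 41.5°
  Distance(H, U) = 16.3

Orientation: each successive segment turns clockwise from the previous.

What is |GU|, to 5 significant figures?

6.9318

∠MCH = 53.0° gives CH at 62.800° from the x-axis; with |CH| = 26.2, H = (-10.956, 15.630). ∠CHU = 41.5° gives HU at -75.700° from the x-axis; with |HU| = 16.3, U = (-6.9298, -0.16541). Then |GU| = |U − G| = 6.9318.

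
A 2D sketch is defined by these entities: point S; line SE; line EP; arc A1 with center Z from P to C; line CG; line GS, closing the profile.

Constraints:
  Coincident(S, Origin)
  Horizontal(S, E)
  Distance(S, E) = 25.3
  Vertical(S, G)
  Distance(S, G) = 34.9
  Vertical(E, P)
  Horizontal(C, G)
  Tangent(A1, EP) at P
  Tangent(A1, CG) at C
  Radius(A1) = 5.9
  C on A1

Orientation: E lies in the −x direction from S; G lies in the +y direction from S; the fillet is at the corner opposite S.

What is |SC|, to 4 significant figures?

39.93

S is at the origin; S and E share the same y with |SE| = 25.3 and E on the −x side, so E = (-25.30, 0.000). S and G share the same x with |SG| = 34.9 and G on the +y side, so G = (0.000, 34.90). The virtual corner opposite S is at (-25.30, 34.90). Tangency of A1 to EP means the radius ZP is perpendicular to EP and tangency of A1 to CG means the radius ZC is perpendicular to CG, with radius 5.9, so the center Z sits 5.9 in from both sides at Z = (-19.40, 29.00). That places the tangent points at P = (-25.30, 29.00) on EP and C = (-19.40, 34.90) on CG. Then |SC| = |C − S| = 39.93.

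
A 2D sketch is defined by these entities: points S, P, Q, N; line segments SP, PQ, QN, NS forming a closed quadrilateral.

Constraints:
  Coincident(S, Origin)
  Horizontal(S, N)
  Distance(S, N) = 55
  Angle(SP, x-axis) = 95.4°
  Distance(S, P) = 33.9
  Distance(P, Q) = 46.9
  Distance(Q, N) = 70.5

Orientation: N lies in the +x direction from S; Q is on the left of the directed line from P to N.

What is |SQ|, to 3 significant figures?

72.9

Checks: |PQ| = 46.90 ✓; |QN| = 70.50 ✓.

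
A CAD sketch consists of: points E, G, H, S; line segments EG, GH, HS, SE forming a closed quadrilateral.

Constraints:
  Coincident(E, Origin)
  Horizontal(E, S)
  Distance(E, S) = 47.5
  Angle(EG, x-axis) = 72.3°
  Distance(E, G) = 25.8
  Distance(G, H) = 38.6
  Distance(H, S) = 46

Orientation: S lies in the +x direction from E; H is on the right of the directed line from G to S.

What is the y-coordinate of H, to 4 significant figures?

-13.79

Checks: E.y = 0.00, S.y = 0.00 ✓; |GH| = 38.60 ✓; |HS| = 46.00 ✓.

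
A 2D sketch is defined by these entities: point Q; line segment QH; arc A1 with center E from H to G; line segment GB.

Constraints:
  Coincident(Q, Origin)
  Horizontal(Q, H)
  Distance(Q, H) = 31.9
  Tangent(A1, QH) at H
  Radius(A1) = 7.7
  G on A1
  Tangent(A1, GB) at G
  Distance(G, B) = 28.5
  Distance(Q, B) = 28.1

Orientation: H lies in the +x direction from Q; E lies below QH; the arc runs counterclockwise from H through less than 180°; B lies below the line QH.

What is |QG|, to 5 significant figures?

25.814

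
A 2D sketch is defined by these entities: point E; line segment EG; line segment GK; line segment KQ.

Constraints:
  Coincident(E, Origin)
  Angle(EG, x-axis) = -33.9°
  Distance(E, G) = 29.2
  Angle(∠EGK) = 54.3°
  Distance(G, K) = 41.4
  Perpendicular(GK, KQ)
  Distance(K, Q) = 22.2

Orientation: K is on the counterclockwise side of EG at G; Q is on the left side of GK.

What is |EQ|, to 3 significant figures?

24.4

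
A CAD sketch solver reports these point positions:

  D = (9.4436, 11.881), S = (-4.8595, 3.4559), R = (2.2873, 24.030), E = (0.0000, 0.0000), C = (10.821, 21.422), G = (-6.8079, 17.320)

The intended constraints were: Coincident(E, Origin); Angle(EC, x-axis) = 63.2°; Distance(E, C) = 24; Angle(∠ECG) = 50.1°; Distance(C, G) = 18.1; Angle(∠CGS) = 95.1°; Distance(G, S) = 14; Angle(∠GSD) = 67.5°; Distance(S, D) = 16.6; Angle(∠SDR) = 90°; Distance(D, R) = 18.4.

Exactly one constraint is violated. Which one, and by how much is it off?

Distance(D, R) = 18.4 — off by 4.30.

E = (0.00, 0.00) ✓; EC at 63.20° ✓; |EC| = 24.00 ✓; ∠ECG = 50.10° ✓; |CG| = 18.10 ✓; ∠CGS = 95.10° ✓; |GS| = 14.00 ✓; ∠GSD = 67.50° ✓; |SD| = 16.60 ✓; ∠SDR = 90.00° ✓; |DR| = 14.10 ✗.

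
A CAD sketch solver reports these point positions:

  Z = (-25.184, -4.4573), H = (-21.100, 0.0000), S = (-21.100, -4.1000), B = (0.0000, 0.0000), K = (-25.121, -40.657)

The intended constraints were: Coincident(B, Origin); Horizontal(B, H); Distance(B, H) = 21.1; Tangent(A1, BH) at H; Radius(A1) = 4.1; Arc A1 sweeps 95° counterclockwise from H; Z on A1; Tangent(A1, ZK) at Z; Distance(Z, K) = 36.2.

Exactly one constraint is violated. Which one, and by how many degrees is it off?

Tangent(A1, ZK) at Z — off by 4.90°.

B = (0.00, 0.00) ✓; B.y = 0.00, H.y = 0.00 ✓; |BH| = 21.10 ✓; ∠(SH, HB) = 90.00° ✓; |SH| = 4.100 ✓; bearing(S→Z) − bearing(S→H) = 95.00° ✓; |SZ| = 4.100 ✓; ∠(SZ, ZK) = 94.90° ✗; |ZK| = 36.20 ✓.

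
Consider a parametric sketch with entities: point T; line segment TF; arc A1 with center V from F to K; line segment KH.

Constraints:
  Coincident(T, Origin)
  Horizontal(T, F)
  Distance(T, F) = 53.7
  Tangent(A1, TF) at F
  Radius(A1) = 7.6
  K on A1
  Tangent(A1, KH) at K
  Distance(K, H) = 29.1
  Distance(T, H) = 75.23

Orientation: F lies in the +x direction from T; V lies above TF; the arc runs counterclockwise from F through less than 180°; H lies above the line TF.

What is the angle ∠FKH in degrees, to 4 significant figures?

140.5°

Checks: T.y = 0.00, F.y = 0.00 ✓; |VK| = 7.600 ✓; ∠(VK, KH) = 90.00° ✓; |KH| = 29.10 ✓; |TH| = 75.23 ✓.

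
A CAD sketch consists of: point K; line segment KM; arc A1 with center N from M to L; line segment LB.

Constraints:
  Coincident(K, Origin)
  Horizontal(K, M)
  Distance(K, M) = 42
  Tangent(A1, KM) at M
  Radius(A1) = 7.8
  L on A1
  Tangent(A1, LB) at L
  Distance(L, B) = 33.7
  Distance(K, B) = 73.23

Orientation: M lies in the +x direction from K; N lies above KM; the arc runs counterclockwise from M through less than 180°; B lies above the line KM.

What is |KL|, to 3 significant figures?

49.0

Checks: |NL| = 7.800 ✓; ∠(NL, LB) = 90.00° ✓; |LB| = 33.70 ✓; |KB| = 73.23 ✓.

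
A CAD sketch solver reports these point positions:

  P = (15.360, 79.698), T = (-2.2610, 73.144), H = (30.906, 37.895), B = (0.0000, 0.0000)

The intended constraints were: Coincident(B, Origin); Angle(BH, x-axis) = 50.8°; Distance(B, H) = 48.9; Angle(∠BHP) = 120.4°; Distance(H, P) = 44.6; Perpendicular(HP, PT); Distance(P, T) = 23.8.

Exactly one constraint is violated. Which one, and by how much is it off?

Distance(P, T) = 23.8 — off by 5.00.

B = (0.00, 0.00) ✓; BH at 50.80° ✓; |BH| = 48.90 ✓; ∠BHP = 120.4° ✓; |HP| = 44.60 ✓; ∠(HP, PT) = 90.00° ✓; |PT| = 18.80 ✗.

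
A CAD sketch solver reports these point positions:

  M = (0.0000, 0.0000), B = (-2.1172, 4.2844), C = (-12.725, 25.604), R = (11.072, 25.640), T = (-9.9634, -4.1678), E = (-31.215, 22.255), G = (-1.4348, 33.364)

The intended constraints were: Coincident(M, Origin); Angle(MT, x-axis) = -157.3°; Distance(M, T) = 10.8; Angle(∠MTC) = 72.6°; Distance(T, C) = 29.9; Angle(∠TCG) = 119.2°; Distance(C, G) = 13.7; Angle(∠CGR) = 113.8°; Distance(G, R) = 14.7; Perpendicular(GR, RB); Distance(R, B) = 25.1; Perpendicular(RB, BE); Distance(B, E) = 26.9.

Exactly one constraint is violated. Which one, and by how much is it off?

Distance(B, E) = 26.9 — off by 7.30.

M = (0.00, 0.00) ✓; MT at -157.3° ✓; |MT| = 10.80 ✓; ∠MTC = 72.60° ✓; |TC| = 29.90 ✓; ∠TCG = 119.2° ✓; |CG| = 13.70 ✓; ∠CGR = 113.8° ✓; |GR| = 14.70 ✓; ∠(GR, RB) = 90.00° ✓; |RB| = 25.10 ✓; ∠(RB, BE) = 90.00° ✓; |BE| = 34.20 ✗.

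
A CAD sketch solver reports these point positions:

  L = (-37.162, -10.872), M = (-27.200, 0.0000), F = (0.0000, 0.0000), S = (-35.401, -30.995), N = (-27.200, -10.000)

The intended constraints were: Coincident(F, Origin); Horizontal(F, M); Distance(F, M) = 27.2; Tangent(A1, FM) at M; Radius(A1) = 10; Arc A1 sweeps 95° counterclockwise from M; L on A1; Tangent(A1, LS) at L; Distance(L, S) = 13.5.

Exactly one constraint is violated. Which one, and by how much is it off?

Distance(L, S) = 13.5 — off by 6.70.

F = (0.00, 0.00) ✓; F.y = 0.00, M.y = 0.00 ✓; |FM| = 27.20 ✓; ∠(NM, MF) = 90.00° ✓; |NM| = 10.00 ✓; bearing(N→L) − bearing(N→M) = 95.00° ✓; |NL| = 10.00 ✓; ∠(NL, LS) = 90.00° ✓; |LS| = 20.20 ✗.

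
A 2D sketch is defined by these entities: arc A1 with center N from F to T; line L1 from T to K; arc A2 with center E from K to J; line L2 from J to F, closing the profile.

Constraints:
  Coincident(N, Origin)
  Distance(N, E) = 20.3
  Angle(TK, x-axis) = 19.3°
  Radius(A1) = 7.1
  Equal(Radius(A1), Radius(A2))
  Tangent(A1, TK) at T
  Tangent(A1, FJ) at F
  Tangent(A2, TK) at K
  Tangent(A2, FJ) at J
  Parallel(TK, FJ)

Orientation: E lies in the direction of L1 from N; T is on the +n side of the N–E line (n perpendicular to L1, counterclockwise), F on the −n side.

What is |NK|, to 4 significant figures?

21.51

The slot axis is L1's direction at 19.3°, so u = (cos 19.3°, sin 19.3°) = (0.9438, 0.3305) and n = (−sin 19.3°, cos 19.3°) = (-0.3305, 0.9438). N is at the origin and E lies 20.3 along u from N, so E = 20.3·u = (19.16, 6.709). Tangency of A1 to both parallel lines with radius 7.1 puts T and F at N ± 7.1·n: T = (-2.347, 6.701), F = (2.347, -6.701). Equal radii place K and J the same way about E: K = E + 7.1·n = (16.81, 13.41), J = E − 7.1·n = (21.51, 0.008455). Then |NK| = |K − N| = 21.51.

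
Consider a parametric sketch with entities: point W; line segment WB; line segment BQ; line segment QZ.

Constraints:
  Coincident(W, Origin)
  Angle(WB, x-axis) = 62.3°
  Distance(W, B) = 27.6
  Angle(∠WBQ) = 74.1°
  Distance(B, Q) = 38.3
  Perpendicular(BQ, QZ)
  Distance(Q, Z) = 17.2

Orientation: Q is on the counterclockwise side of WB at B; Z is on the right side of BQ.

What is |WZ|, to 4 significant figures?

53.46

∠WBQ = 74.1°, so BQ runs at 62.3° + (180° − 74.1°) = 168.2° from the x-axis; with |BQ| = 38.3, Q = B + 38.3·(cos 168.2°, sin 168.2°) = (-24.66, 32.27). BQ ⟂ QZ; with |QZ| = 17.2 on the right of BQ, Z = Q + 17.2·(0.2045, 0.9789) = (-21.14, 49.11). Then |WZ| = |Z − W| = 53.46.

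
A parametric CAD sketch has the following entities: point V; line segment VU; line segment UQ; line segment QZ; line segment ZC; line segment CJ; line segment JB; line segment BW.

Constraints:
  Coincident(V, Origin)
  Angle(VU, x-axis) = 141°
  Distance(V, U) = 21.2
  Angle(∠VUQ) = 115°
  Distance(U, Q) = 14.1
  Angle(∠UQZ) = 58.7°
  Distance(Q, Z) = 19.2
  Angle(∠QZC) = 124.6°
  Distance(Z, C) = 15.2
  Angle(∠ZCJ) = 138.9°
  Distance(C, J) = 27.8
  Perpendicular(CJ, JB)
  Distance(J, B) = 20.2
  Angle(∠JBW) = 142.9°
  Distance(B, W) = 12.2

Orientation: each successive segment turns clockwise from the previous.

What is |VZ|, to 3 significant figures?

13.4

V is at the origin; VU runs at 141.0° with length 21.2, so U = (-16.5, 13.3). ∠VUQ = 115.0° gives UQ at 76.0° from the x-axis; with |UQ| = 14.1, Q = (-13.1, 27.0). ∠UQZ = 58.7° gives QZ at -45.3° from the x-axis; with |QZ| = 19.2, Z = (0.441, 13.4). Then |VZ| = |Z − V| = 13.4.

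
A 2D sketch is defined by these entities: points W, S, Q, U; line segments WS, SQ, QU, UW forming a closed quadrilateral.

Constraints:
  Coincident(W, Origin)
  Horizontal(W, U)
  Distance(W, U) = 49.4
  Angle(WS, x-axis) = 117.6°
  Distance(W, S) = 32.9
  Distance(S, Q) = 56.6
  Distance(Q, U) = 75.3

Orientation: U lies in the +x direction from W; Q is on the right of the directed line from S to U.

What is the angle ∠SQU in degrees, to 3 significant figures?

63.2°

W is at the origin; W and U share the same y with |WU| = 49.4 and U in +x, so U = (49.4, 0). WS runs at 117.6° with |WS| = 32.9, so S = (-15.2, 29.2). Q is determined by |SQ| = 56.6 and |QU| = 75.3 together: it lies at the intersection of circle(S, 56.6) and circle(U, 75.3). With |SU| = 70.9, the foot of the radical line on SU is 18.1 from S and the perpendicular offset is √(56.6² − 18.1²) = 53.6. Taking the right-of-SU solution: Q = (-20.8, -27.2).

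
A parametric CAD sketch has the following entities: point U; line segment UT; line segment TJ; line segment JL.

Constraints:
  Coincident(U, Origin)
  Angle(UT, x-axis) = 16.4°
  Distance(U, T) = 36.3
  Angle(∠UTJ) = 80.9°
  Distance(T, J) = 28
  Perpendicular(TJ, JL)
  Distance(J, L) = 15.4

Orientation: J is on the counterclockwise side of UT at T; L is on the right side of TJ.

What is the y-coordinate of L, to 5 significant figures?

42.151

U is at the origin; UT runs at 16.4° with length 36.3, so T = 36.3·(cos 16.4°, sin 16.4°) = (34.823, 10.249). ∠UTJ = 80.9°, so TJ runs at 16.4° + (180° − 80.9°) = 115.50° from the x-axis; with |TJ| = 28.0, J = T + 28.0·(cos 115.50°, sin 115.50°) = (22.769, 35.521). TJ ⟂ JL; with |JL| = 15.4 on the right of TJ, L = J + 15.4·(0.90259, 0.43051) = (36.669, 42.151). So L.y = 42.151.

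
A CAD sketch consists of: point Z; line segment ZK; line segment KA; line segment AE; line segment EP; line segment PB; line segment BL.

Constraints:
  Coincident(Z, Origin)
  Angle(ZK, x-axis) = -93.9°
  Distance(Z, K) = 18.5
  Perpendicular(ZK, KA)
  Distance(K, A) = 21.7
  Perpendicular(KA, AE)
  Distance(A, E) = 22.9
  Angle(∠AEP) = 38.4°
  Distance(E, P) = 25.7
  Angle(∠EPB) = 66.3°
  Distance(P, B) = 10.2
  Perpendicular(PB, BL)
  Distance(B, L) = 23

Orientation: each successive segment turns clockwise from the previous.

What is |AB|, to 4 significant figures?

6.100

∠AEP = 38.4° gives EP at -55.50° from the x-axis; with |EP| = 25.7, P = (-6.794, -15.31). ∠EPB = 66.3° gives PB at -169.2° from the x-axis; with |PB| = 10.2, B = (-16.81, -17.23). Then |AB| = |B − A| = 6.100.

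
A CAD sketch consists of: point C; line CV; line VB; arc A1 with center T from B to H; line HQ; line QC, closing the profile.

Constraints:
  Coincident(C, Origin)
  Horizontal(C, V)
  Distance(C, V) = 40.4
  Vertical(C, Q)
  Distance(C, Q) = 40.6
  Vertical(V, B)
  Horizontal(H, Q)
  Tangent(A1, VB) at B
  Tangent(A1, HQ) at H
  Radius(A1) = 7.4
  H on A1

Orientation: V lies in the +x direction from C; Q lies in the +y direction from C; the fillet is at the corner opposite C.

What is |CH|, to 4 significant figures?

52.32

The virtual corner opposite C is at (40.40, 40.60). Tangency of A1 to VB means the radius TB is perpendicular to VB and the tangent condition forces TH to be normal to HQ, with radius 7.4, so the center T sits 7.4 in from both sides at T = (33.00, 33.20). That places the tangent points at B = (40.40, 33.20) on VB and H = (33.00, 40.60) on HQ. Then |CH| = |H − C| = 52.32.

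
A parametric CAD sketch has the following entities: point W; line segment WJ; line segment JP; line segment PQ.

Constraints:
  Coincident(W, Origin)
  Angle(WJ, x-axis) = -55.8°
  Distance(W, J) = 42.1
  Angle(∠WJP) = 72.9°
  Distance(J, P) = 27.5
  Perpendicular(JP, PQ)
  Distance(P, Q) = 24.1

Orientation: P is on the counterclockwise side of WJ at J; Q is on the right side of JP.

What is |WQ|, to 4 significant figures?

66.09

∠WJP = 72.9°, so JP runs at -55.8° + (180° − 72.9°) = 51.30° from the x-axis; with |JP| = 27.5, P = J + 27.5·(cos 51.30°, sin 51.30°) = (40.86, -13.36). JP ⟂ PQ; with |PQ| = 24.1 on the right of JP, Q = P + 24.1·(0.7804, -0.6252) = (59.67, -28.43). Then |WQ| = |Q − W| = 66.09.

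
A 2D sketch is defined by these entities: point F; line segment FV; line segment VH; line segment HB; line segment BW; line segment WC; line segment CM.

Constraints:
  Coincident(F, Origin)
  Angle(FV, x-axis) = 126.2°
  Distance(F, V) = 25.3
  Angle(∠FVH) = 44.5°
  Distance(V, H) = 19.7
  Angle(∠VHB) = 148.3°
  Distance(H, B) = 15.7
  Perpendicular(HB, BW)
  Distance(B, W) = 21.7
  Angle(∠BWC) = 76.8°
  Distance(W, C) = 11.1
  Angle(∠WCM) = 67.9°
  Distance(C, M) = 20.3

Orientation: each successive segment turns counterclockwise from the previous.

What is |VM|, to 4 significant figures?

34.27

∠BWC = 76.8° gives WC at 126.6° from the x-axis; with |WC| = 11.1, C = (1.746, 4.043). ∠WCM = 67.9° gives CM at -121.3° from the x-axis; with |CM| = 20.3, M = (-8.800, -13.30). Then |VM| = |M − V| = 34.27.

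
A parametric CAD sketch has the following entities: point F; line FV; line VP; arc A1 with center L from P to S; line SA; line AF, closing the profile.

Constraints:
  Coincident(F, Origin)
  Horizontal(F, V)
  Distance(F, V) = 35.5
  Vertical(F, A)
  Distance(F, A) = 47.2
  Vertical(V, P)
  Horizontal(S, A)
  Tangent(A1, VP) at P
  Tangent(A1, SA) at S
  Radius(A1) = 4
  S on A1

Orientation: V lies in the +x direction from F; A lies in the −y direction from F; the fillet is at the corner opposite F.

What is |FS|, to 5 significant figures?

56.746

F is at the origin; F and V share the same y with |FV| = 35.5 and V on the +x side, so V = (35.500, 0.0000). FA is vertical with |FA| = 47.2 and A on the −y side, so A = (0.0000, -47.200). The virtual corner opposite F is at (35.500, -47.200). Since A1 is tangent to VP there, LP ⟂ VP and since A1 is tangent to SA there, LS ⟂ SA, with radius 4.0, so the center L sits 4.0 in from both sides at L = (31.500, -43.200). That places the tangent points at P = (35.500, -43.200) on VP and S = (31.500, -47.200) on SA. Then |FS| = |S − F| = 56.746.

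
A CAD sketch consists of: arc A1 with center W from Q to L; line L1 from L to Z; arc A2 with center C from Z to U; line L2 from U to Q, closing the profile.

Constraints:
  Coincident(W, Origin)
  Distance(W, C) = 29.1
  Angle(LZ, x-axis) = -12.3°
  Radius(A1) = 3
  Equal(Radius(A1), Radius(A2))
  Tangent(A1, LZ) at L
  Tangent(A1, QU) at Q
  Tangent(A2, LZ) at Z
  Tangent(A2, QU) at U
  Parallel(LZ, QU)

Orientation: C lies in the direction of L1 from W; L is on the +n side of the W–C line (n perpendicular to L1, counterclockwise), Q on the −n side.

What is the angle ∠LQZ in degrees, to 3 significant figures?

78.3°

The slot axis is L1's direction at -12.3°, so u = (cos -12.3°, sin -12.3°) = (0.977, -0.213) and n = (−sin -12.3°, cos -12.3°) = (0.213, 0.977). W is at the origin and C lies 29.1 along u from W, so C = 29.1·u = (28.4, -6.20). Tangency of A1 to both parallel lines with radius 3.0 puts L and Q at W ± 3.0·n: L = (0.639, 2.93), Q = (-0.639, -2.93). Equal radii place Z and U the same way about C: Z = C + 3.0·n = (29.1, -3.27), U = C − 3.0·n = (27.8, -9.13). Then cos ∠LQZ = QL·QZ / (|QL||QZ|), giving 78.3°.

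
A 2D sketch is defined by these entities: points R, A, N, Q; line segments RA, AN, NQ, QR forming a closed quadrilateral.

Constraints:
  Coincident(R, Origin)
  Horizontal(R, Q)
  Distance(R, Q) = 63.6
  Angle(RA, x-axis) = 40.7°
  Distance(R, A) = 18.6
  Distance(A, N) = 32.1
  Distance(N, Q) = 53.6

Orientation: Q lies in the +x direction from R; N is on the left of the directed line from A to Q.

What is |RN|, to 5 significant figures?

49.820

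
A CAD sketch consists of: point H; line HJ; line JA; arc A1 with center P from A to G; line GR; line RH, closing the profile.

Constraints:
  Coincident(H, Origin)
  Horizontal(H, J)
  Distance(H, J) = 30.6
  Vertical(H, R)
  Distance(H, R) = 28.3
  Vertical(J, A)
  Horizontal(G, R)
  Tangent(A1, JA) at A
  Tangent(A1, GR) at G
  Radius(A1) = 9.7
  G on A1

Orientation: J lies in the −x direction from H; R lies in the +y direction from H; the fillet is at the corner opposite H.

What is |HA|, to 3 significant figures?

35.8

H is at the origin; HJ is horizontal with |HJ| = 30.6 and J on the −x side, so J = (-30.6, 0.00). HR is vertical with |HR| = 28.3 and R on the +y side, so R = (0.00, 28.3). The virtual corner opposite H is at (-30.6, 28.3). Tangency of A1 to JA means the radius PA is perpendicular to JA and the tangent condition forces PG to be normal to GR, with radius 9.7, so the center P sits 9.7 in from both sides at P = (-20.9, 18.6). That places the tangent points at A = (-30.6, 18.6) on JA and G = (-20.9, 28.3) on GR. Then |HA| = |A − H| = 35.8.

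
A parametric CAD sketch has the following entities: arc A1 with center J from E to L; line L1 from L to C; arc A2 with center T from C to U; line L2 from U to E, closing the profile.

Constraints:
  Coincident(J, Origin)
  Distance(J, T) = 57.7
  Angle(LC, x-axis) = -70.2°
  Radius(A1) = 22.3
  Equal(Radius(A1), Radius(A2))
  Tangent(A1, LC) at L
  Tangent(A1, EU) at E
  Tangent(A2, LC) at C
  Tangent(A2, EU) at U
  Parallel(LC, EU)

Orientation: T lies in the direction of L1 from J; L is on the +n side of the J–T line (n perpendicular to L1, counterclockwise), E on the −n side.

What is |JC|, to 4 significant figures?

61.86

The slot axis is L1's direction at -70.2°, so u = (cos -70.2°, sin -70.2°) = (0.3387, -0.9409) and n = (−sin -70.2°, cos -70.2°) = (0.9409, 0.3387). J is at the origin and T lies 57.7 along u from J, so T = 57.7·u = (19.55, -54.29). Tangency of A1 to both parallel lines with radius 22.3 puts L and E at J ± 22.3·n: L = (20.98, 7.554), E = (-20.98, -7.554). Equal radii place C and U the same way about T: C = T + 22.3·n = (40.53, -46.73), U = T − 22.3·n = (-1.436, -61.84). Then |JC| = |C − J| = 61.86.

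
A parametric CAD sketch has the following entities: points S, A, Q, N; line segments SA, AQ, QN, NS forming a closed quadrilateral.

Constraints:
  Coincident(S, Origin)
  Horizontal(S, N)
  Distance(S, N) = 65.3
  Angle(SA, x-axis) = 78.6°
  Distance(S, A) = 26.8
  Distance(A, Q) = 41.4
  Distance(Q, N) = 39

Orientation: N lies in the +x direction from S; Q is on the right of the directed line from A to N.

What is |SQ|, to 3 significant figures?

28.7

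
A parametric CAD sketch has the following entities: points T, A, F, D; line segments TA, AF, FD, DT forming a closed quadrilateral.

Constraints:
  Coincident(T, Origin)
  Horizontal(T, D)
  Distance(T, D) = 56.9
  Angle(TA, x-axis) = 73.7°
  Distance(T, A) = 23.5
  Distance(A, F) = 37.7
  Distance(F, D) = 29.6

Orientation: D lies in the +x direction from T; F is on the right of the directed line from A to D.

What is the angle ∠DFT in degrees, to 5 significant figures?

147.97°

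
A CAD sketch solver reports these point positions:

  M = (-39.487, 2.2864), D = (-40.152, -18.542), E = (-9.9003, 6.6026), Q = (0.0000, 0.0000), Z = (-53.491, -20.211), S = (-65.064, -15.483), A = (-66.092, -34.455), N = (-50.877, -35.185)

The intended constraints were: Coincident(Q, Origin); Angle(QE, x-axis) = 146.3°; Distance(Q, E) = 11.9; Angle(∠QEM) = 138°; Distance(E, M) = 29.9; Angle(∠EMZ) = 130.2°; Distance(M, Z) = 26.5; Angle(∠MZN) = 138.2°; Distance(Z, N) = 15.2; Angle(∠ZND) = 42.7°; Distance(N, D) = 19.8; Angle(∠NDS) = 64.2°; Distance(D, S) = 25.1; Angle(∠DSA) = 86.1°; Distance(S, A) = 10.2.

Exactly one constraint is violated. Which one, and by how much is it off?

Distance(S, A) = 10.2 — off by 8.80.

Q = (0.00, 0.00) ✓; QE at 146.3° ✓; |QE| = 11.90 ✓; ∠QEM = 138.0° ✓; |EM| = 29.90 ✓; ∠EMZ = 130.2° ✓; |MZ| = 26.50 ✓; ∠MZN = 138.2° ✓; |ZN| = 15.20 ✓; ∠ZND = 42.70° ✓; |ND| = 19.80 ✓; ∠NDS = 64.20° ✓; |DS| = 25.10 ✓; ∠DSA = 86.10° ✓; |SA| = 19.00 ✗.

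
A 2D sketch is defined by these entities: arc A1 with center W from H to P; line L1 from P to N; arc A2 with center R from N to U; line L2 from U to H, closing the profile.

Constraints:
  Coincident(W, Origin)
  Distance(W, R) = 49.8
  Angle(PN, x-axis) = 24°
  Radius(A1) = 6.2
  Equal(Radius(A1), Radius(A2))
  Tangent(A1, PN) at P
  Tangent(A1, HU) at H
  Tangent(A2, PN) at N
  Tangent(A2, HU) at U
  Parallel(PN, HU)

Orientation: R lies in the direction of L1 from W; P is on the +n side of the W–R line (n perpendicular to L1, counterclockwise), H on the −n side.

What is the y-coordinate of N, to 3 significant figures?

25.9

Tangency of A1 to both parallel lines with radius 6.2 puts P and H at W ± 6.2·n: P = (-2.52, 5.66), H = (2.52, -5.66). Equal radii place N and U the same way about R: N = R + 6.2·n = (43.0, 25.9), U = R − 6.2·n = (48.0, 14.6). So N.y = 25.9.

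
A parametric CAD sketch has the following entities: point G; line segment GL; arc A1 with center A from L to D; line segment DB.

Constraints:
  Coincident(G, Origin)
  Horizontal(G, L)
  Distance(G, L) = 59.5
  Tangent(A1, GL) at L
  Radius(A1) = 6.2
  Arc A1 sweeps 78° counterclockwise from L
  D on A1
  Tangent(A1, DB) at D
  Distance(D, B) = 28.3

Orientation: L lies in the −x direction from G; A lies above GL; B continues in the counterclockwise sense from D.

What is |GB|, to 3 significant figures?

57.6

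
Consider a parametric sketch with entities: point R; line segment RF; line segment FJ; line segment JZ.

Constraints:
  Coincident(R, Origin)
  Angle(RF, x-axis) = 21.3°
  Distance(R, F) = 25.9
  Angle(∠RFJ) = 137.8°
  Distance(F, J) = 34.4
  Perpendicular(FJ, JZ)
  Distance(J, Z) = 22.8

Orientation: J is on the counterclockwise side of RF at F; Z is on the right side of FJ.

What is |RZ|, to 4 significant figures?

66.99

R is at the origin; RF runs at 21.3° with length 25.9, so F = 25.9·(cos 21.3°, sin 21.3°) = (24.13, 9.408). ∠RFJ = 137.8°, so FJ runs at 21.3° + (180° − 137.8°) = 63.50° from the x-axis; with |FJ| = 34.4, J = F + 34.4·(cos 63.50°, sin 63.50°) = (39.48, 40.19). FJ is perpendicular to JZ; with |JZ| = 22.8 on the right of FJ, Z = J + 22.8·(0.8949, -0.4462) = (59.88, 30.02). Then |RZ| = |Z − R| = 66.99.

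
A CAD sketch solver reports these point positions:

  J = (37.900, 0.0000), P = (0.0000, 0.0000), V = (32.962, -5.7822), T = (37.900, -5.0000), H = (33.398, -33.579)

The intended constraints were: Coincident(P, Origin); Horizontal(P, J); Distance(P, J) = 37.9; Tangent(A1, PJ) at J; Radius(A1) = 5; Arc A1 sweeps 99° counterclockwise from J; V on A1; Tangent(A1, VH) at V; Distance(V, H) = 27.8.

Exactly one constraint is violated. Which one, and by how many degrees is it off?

Tangent(A1, VH) at V — off by 8.10°.

P = (0.00, 0.00) ✓; P.y = 0.00, J.y = 0.00 ✓; |PJ| = 37.90 ✓; ∠(TJ, JP) = 90.00° ✓; |TJ| = 5.000 ✓; bearing(T→V) − bearing(T→J) = 99.00° ✓; |TV| = 5.000 ✓; ∠(TV, VH) = 98.10° ✗; |VH| = 27.80 ✓.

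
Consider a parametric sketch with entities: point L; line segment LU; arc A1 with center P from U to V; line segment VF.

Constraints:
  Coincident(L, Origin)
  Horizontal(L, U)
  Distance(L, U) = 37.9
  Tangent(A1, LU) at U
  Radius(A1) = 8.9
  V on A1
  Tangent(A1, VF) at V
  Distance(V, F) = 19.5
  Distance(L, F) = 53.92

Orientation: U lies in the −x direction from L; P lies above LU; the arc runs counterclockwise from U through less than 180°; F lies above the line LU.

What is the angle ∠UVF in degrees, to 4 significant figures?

112.4°

Checks: |PV| = 8.900 ✓; ∠(PV, VF) = 90.00° ✓; |VF| = 19.50 ✓; |LF| = 53.92 ✓.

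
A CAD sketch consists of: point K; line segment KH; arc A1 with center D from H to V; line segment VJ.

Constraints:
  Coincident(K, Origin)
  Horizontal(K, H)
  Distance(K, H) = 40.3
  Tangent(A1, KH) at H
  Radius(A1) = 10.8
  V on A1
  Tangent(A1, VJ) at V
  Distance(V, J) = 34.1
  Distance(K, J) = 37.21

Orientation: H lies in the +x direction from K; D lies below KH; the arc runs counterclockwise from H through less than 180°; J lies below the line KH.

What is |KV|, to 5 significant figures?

31.458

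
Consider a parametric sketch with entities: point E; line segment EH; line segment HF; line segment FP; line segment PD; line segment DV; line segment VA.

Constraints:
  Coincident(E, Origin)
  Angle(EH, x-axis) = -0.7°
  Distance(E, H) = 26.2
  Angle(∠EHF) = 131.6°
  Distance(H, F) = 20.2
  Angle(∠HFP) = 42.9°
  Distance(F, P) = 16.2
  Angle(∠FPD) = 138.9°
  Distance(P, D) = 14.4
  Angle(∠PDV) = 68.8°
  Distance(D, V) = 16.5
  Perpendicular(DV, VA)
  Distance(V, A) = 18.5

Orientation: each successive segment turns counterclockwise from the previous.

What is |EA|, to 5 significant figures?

38.489

E is at the origin; EH runs at -0.7° with length 26.2, so H = (26.198, -0.32009). ∠EHF = 131.6° gives HF at 47.700° from the x-axis; with |HF| = 20.2, F = (39.793, 14.620). ∠HFP = 42.9° gives FP at -175.20° from the x-axis; with |FP| = 16.2, P = (23.650, 13.265). ∠FPD = 138.9° gives PD at -134.10° from the x-axis; with |PD| = 14.4, D = (13.629, 2.9239). ∠PDV = 68.8° gives DV at -22.900° from the x-axis; with |DV| = 16.5, V = (28.828, -3.4967). DV ⟂ VA, so VA runs at 67.100°; with |VA| = 18.5, A = (36.027, 13.545). Then |EA| = |A − E| = 38.489.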